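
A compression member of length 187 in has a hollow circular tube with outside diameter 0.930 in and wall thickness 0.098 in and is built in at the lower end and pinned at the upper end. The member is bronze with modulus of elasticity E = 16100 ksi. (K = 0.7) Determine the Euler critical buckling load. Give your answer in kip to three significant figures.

Inner diameter d_i = 0.930 − 2×0.098 = 0.7340 in
I = π(d_o⁴ − d_i⁴)/64 = π(0.930⁴ − 0.7340⁴)/64 = 2.247×10^-2 in⁴
Effective length L_e = K·L = 0.7 × 187 = 130.9 in
P_cr = π²EI / L_e² = π² × 16100×10³ × 2.247×10^-2 / 130.9² = 208.4 lb

P_cr ≈ 0.208 kip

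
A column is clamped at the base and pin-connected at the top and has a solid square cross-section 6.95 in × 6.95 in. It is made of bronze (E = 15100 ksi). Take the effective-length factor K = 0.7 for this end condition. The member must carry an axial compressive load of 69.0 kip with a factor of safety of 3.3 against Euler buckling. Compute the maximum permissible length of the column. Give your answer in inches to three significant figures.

I = a⁴/12 = 6.95⁴/12 = 194.4 in⁴
Required critical load P_cr = n·P = 3.3 × 69.0 = 227.7 kip = 2.277×10^5 lb
From P_cr = π²EI/(K·L)²:  L = (1/K)·√(π²EI/P_cr) = (1/0.7)·√(π²×1.51×10^7×194.4/2.277×10^5)
L = 510 in

L_max ≈ 510 in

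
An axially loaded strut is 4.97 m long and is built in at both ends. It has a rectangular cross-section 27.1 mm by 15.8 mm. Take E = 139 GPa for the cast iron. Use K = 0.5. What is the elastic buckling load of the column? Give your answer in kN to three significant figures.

Buckling occurs about the weak axis: I_min = h·b³/12 with b = 15.8 mm (the shorter side).
I_min = 27.1×15.8³/12 = 8.908×10^3 mm⁴
I = 8.908×10^3 mm⁴ = 8.908×10^-9 m⁴
Effective length L_e = K·L = 0.5 × 4.97 = 2.485 m
P_cr = π²EI / L_e² = π² × 139×10⁹ × 8.908×10^-9 / 2.485² = 1.979×10^3 N

P_cr ≈ 1.98 kN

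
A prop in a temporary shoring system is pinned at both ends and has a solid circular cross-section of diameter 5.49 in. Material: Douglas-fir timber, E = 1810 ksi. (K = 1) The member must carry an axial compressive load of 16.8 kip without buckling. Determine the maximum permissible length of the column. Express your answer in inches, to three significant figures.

L_max ≈ 218 in

I = πd⁴/64 = π×5.49⁴/64 = 44.59 in⁴
At the buckling limit P_cr = P = 1.680×10^4 lb
From P_cr = π²EI/(K·L)²:  L = (1/K)·√(π²EI/P_cr) = (1/1)·√(π²×1.81×10^6×44.59/1.680×10^4)
L = 218 in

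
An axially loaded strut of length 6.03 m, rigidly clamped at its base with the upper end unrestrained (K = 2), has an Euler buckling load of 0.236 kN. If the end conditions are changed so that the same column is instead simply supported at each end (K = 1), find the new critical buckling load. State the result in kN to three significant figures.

P_cr ∝ 1/K², so P_cr,new = P_cr,old × (K_old/K_new)² = 0.236 × (2/1)²
= 0.236 × 4.000 = 0.944 kN

P_cr ≈ 0.944 kN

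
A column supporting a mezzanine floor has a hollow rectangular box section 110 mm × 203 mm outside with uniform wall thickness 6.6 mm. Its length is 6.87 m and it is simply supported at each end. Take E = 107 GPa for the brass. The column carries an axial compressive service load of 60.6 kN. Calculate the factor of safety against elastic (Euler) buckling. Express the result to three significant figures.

n ≈ 3.02

Inner dimensions: h_i = 203 − 2×6.6 = 189.8 mm, b_i = 110 − 2×6.6 = 96.80 mm
Weak-axis I_min = (h_o·b_o³ − h_i·b_i³)/12 with b_o = 110, b_i = 96.80 mm (shorter outer/inner sides).
I_min = (203×110³ − 189.8×96.80³)/12 = 8.170×10^6 mm⁴
I = 8.170×10^6 mm⁴ = 8.170×10^-6 m⁴
Effective length L_e = K·L = 1 × 6.87 = 6.870 m
P_cr = π²EI / L_e² = π² × 107×10⁹ × 8.170×10^-6 / 6.870² = 1.828×10^5 N
Factor of safety n = P_cr / P = 182.80 / 60.6 = 3.02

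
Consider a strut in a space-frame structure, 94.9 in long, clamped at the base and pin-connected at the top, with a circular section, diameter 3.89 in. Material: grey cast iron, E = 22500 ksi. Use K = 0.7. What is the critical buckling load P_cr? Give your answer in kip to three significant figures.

P_cr ≈ 566 kip

I = πd⁴/64 = π×3.89⁴/64 = 11.24 in⁴
Effective length L_e = K·L = 0.7 × 94.9 = 66.43 in
P_cr = π²EI / L_e² = π² × 22500×10³ × 11.24 / 66.43² = 5.656×10^5 lb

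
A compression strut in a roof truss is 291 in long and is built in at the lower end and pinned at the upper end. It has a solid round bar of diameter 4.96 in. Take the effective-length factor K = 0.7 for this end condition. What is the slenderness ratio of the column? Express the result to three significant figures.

λ ≈ 164

For a solid circle r = d/4 = 4.96/4 = 1.240 in
L_e = K·L = 0.7 × 291 = 203.7 in
λ = L_e / r_min = 203.70 / 1.240 = 164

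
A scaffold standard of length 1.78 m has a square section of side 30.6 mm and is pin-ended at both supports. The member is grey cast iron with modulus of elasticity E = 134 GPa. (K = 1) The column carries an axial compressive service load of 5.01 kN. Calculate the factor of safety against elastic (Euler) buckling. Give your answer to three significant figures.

n ≈ 6.09

I = a⁴/12 = 30.6⁴/12 = 7.306×10^4 mm⁴
I = 7.306×10^4 mm⁴ = 7.306×10^-8 m⁴
Effective length L_e = K·L = 1 × 1.78 = 1.780 m
P_cr = π²EI / L_e² = π² × 134×10⁹ × 7.306×10^-8 / 1.780² = 3.050×10^4 N
Factor of safety n = P_cr / P = 30.498 / 5.01 = 6.09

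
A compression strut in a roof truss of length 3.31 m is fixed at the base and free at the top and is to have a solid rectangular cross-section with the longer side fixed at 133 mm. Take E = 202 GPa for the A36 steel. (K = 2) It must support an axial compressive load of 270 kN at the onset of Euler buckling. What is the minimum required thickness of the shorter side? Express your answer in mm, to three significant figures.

b ≈ 81.2 mm

L_e = K·L = 2 × 3.31 = 6.620 m
Required I = P_cr·L_e²/(π²E) = 2.700×10^5 × 6.620² / (π² × 2.02×10^11) = 5.935×10^-6 m⁴
I_req = 5.935×10^6 mm⁴
Rectangle, weak axis: I_min = h·b³/12 with h = 133 mm fixed  ⇒  b = (12I/h)^(1/3) = 81.2 mm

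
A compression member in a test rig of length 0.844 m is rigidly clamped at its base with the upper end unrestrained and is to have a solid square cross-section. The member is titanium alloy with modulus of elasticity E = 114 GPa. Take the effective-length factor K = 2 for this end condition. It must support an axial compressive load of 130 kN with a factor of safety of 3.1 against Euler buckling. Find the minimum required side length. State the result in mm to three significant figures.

a ≈ 59.2 mm

Required P_cr = n·P = 3.1 × 130 = 403.0 kN
L_e = K·L = 2 × 0.844 = 1.688 m
Required I = P_cr·L_e²/(π²E) = 4.030×10^5 × 1.688² / (π² × 1.14×10^11) = 1.021×10^-6 m⁴
I_req = 1.021×10^6 mm⁴
Solid square: I = a⁴/12  ⇒  a = (12I)^(1/4) = (12×1.021×10^6)^(1/4) = 59.2 mm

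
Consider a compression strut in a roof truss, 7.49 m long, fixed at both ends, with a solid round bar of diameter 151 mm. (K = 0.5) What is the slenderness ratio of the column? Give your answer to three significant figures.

For a solid circle r = d/4 = 151/4 = 37.75 mm
L_e = K·L = 0.5 × 7.49 m = 3.745 m = 3745.0 mm
λ = L_e / r_min = 3745.0 / 37.75 = 99.2

λ ≈ 99.2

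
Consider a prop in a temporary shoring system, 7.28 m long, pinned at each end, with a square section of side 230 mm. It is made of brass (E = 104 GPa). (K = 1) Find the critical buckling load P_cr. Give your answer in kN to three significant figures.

P_cr ≈ 4520 kN

I = a⁴/12 = 230⁴/12 = 2.332×10^8 mm⁴
I = 2.332×10^8 mm⁴ = 2.332×10^-4 m⁴
Effective length L_e = K·L = 1 × 7.28 = 7.280 m
P_cr = π²EI / L_e² = π² × 104×10⁹ × 2.332×10^-4 / 7.280² = 4.516×10^6 N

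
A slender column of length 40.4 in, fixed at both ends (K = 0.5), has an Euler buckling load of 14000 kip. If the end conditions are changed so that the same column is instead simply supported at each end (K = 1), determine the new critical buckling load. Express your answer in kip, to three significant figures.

P_cr ≈ 3500 kip

P_cr ∝ 1/K², so P_cr,new = P_cr,old × (K_old/K_new)² = 14000 × (0.5/1)²
= 14000 × 0.2500 = 3500 kip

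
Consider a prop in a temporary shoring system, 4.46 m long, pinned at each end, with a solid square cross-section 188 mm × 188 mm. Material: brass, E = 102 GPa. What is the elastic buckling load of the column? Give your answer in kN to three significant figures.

P_cr ≈ 5270 kN

I = a⁴/12 = 188⁴/12 = 1.041×10^8 mm⁴
I = 1.041×10^8 mm⁴ = 1.041×10^-4 m⁴
Effective length L_e = K·L = 1 × 4.46 = 4.460 m
P_cr = π²EI / L_e² = π² × 102×10⁹ × 1.041×10^-4 / 4.460² = 5.268×10^6 N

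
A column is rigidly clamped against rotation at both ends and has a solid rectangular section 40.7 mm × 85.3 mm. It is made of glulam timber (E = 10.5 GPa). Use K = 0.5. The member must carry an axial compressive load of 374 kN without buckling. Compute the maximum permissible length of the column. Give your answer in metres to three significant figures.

Buckling occurs about the weak axis: I_min = h·b³/12 with b = 40.7 mm (the shorter side).
I_min = 85.3×40.7³/12 = 4.792×10^5 mm⁴
I = 4.792×10^-7 m⁴
At the buckling limit P_cr = P = 3.740×10^5 N
From P_cr = π²EI/(K·L)²:  L = (1/K)·√(π²EI/P_cr) = (1/0.5)·√(π²×1.05×10^10×4.792×10^-7/3.740×10^5)
L = 0.729 m

L_max ≈ 0.729 m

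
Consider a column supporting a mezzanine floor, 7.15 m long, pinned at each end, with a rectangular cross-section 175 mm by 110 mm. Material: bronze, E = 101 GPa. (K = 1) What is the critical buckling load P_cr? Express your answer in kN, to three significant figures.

Buckling occurs about the weak axis: I_min = h·b³/12 with b = 110 mm (the shorter side).
I_min = 175×110³/12 = 1.941×10^7 mm⁴
I = 1.941×10^7 mm⁴ = 1.941×10^-5 m⁴
Effective length L_e = K·L = 1 × 7.15 = 7.150 m
P_cr = π²EI / L_e² = π² × 101×10⁹ × 1.941×10^-5 / 7.150² = 3.785×10^5 N

P_cr ≈ 378 kN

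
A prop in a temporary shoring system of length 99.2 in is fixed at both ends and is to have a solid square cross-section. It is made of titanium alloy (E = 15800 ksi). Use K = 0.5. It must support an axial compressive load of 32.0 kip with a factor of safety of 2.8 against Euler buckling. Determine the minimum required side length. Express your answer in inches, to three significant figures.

Required P_cr = n·P = 2.8 × 32.0 = 89.60 kip
L_e = K·L = 0.5 × 99.2 = 49.60 in
Required I = P_cr·L_e²/(π²E) = 8.960×10^4 × 49.60² / (π² × 1.58×10^7) = 1.414 in⁴
Solid square: I = a⁴/12  ⇒  a = (12I)^(1/4) = (12×1.414)^(1/4) = 2.03 in

a ≈ 2.03 in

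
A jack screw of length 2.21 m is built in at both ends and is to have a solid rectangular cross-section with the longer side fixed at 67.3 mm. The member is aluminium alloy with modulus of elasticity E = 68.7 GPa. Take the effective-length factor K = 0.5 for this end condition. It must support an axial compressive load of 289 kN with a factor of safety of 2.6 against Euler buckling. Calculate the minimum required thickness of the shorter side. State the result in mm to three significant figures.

Required P_cr = n·P = 2.6 × 289 = 751.4 kN
L_e = K·L = 0.5 × 2.21 = 1.105 m
Required I = P_cr·L_e²/(π²E) = 7.514×10^5 × 1.105² / (π² × 6.87×10^10) = 1.353×10^-6 m⁴
I_req = 1.353×10^6 mm⁴
Rectangle, weak axis: I_min = h·b³/12 with h = 67.3 mm fixed  ⇒  b = (12I/h)^(1/3) = 62.3 mm

b ≈ 62.3 mm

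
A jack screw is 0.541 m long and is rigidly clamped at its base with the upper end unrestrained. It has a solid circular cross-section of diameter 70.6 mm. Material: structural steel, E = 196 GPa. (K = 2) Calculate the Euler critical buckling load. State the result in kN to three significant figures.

I = πd⁴/64 = π×70.6⁴/64 = 1.220×10^6 mm⁴
I = 1.220×10^6 mm⁴ = 1.220×10^-6 m⁴
Effective length L_e = K·L = 2 × 0.541 = 1.082 m
P_cr = π²EI / L_e² = π² × 196×10⁹ × 1.220×10^-6 / 1.082² = 2.015×10^6 N

P_cr ≈ 2020 kN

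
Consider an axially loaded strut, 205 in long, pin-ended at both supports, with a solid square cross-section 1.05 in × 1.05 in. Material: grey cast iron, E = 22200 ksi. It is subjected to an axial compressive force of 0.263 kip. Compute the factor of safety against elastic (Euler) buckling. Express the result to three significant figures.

n ≈ 2.01

I = a⁴/12 = 1.05⁴/12 = 0.1013 in⁴
Effective length L_e = K·L = 1 × 205 = 205.0 in
P_cr = π²EI / L_e² = π² × 22200×10³ × 0.1013 / 205.0² = 528.1 lb
Factor of safety n = P_cr / P = 0.52811 / 0.263 = 2.01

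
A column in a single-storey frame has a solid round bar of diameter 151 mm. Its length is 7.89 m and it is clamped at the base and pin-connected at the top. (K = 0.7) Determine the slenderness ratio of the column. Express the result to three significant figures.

For a solid circle r = d/4 = 151/4 = 37.75 mm
L_e = K·L = 0.7 × 7.89 m = 5.523 m = 5523.0 mm
λ = L_e / r_min = 5523.0 / 37.75 = 146

λ ≈ 146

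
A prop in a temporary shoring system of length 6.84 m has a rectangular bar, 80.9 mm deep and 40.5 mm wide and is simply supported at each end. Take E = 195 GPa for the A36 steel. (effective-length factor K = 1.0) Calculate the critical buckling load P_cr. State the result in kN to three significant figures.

P_cr ≈ 18.4 kN

Buckling occurs about the weak axis: I_min = h·b³/12 with b = 40.5 mm (the shorter side).
I_min = 80.9×40.5³/12 = 4.478×10^5 mm⁴
I = 4.478×10^5 mm⁴ = 4.478×10^-7 m⁴
Effective length L_e = K·L = 1 × 6.84 = 6.840 m
P_cr = π²EI / L_e² = π² × 195×10⁹ × 4.478×10^-7 / 6.840² = 1.842×10^4 N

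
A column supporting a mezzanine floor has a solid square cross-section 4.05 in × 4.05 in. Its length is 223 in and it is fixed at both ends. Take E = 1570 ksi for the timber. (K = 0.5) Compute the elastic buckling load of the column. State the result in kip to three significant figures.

I = a⁴/12 = 4.05⁴/12 = 22.42 in⁴
Effective length L_e = K·L = 0.5 × 223 = 111.5 in
P_cr = π²EI / L_e² = π² × 1570×10³ × 22.42 / 111.5² = 2.794×10^4 lb

P_cr ≈ 27.9 kip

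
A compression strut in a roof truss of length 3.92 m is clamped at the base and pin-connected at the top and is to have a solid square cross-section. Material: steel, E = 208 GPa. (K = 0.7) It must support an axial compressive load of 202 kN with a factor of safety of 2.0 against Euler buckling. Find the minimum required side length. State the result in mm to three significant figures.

Required P_cr = n·P = 2.0 × 202 = 404.0 kN
L_e = K·L = 0.7 × 3.92 = 2.744 m
Required I = P_cr·L_e²/(π²E) = 4.040×10^5 × 2.744² / (π² × 2.08×10^11) = 1.482×10^-6 m⁴
I_req = 1.482×10^6 mm⁴
Solid square: I = a⁴/12  ⇒  a = (12I)^(1/4) = (12×1.482×10^6)^(1/4) = 64.9 mm

a ≈ 64.9 mm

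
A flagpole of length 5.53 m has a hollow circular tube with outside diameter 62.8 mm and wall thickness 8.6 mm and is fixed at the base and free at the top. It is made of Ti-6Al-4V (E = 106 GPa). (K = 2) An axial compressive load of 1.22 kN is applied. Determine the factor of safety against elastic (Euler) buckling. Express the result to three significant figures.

Inner diameter d_i = 62.8 − 2×8.6 = 45.60 mm
I = π(d_o⁴ − d_i⁴)/64 = π(62.8⁴ − 45.60⁴)/64 = 5.513×10^5 mm⁴
I = 5.513×10^5 mm⁴ = 5.513×10^-7 m⁴
Effective length L_e = K·L = 2 × 5.53 = 11.06 m
P_cr = π²EI / L_e² = π² × 106×10⁹ × 5.513×10^-7 / 11.06² = 4.715×10^3 N
Factor of safety n = P_cr / P = 4.7147 / 1.22 = 3.86

n ≈ 3.86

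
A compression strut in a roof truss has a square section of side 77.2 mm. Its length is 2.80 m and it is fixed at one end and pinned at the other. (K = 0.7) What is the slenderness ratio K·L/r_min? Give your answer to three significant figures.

For a square r = a/√12 = 77.2/√12 = 22.29 mm
L_e = K·L = 0.7 × 2.80 m = 1.960 m = 1960.0 mm
λ = L_e / r_min = 1960.0 / 22.29 = 87.9

λ ≈ 87.9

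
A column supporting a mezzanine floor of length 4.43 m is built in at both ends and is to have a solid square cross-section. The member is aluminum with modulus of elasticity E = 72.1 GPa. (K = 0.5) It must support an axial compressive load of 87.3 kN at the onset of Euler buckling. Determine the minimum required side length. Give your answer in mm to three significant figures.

a ≈ 51.8 mm

L_e = K·L = 0.5 × 4.43 = 2.215 m
Required I = P_cr·L_e²/(π²E) = 8.730×10^4 × 2.215² / (π² × 7.21×10^10) = 6.019×10^-7 m⁴
I_req = 6.019×10^5 mm⁴
Solid square: I = a⁴/12  ⇒  a = (12I)^(1/4) = (12×6.019×10^5)^(1/4) = 51.8 mm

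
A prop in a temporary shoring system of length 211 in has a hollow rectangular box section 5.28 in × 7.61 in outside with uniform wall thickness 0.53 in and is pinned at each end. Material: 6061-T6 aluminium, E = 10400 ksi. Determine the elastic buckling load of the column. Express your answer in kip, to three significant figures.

P_cr ≈ 121 kip

Inner dimensions: h_i = 7.61 − 2×0.53 = 6.550 in, b_i = 5.28 − 2×0.53 = 4.220 in
Weak-axis I_min = (h_o·b_o³ − h_i·b_i³)/12 with b_o = 5.28, b_i = 4.220 in (shorter outer/inner sides).
I_min = (7.61×5.28³ − 6.550×4.220³)/12 = 52.33 in⁴
Effective length L_e = K·L = 1 × 211 = 211.0 in
P_cr = π²EI / L_e² = π² × 10400×10³ × 52.33 / 211.0² = 1.206×10^5 lb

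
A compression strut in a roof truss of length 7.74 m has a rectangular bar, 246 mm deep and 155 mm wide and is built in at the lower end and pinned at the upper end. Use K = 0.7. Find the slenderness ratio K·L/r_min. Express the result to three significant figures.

λ ≈ 121

Buckling occurs about the weak axis: I_min = h·b³/12 with b = 155 mm (the shorter side).
I_min = 246×155³/12 = 7.634×10^7 mm⁴
A = 3.813×10^4 mm²;  r_min = √(I/A) = √(7.634×10^7/3.813×10^4) = 44.74 mm
L_e = K·L = 0.7 × 7.74 m = 5.418 m = 5418.0 mm
λ = L_e / r_min = 5418.0 / 44.74 = 121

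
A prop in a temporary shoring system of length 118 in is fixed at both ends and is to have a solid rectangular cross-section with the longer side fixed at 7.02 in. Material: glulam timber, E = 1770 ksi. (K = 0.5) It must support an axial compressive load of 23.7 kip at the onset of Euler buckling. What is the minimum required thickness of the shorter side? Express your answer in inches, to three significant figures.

L_e = K·L = 0.5 × 118 = 59.00 in
Required I = P_cr·L_e²/(π²E) = 2.370×10^4 × 59.00² / (π² × 1.77×10^6) = 4.723 in⁴
Rectangle, weak axis: I_min = h·b³/12 with h = 7.02 in fixed  ⇒  b = (12I/h)^(1/3) = 2.01 in

b ≈ 2.01 in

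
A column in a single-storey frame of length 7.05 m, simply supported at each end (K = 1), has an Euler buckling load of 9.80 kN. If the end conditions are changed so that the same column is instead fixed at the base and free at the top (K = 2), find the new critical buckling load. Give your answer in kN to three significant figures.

P_cr ∝ 1/K², so P_cr,new = P_cr,old × (K_old/K_new)² = 9.80 × (1/2)²
= 9.80 × 0.2500 = 2.45 kN

P_cr ≈ 2.45 kN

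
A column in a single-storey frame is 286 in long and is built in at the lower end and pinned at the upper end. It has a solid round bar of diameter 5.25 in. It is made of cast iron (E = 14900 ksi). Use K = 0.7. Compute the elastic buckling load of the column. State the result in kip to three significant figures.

P_cr ≈ 137 kip

I = πd⁴/64 = π×5.25⁴/64 = 37.29 in⁴
Effective length L_e = K·L = 0.7 × 286 = 200.2 in
P_cr = π²EI / L_e² = π² × 14900×10³ × 37.29 / 200.2² = 1.368×10^5 lb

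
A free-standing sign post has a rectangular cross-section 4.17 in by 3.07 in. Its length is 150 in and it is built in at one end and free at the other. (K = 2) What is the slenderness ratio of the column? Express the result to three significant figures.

λ ≈ 339

For a rectangle r_min = b/√12 = 3.07/√12 = 0.8862 in
L_e = K·L = 2 × 150 = 300.0 in
λ = L_e / r_min = 300.00 / 0.8862 = 339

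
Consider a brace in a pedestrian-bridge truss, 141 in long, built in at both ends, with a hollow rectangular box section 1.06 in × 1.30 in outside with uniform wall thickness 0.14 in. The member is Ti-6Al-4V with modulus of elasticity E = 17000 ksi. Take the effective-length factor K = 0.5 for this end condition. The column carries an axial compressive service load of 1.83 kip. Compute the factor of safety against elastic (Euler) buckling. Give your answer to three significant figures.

Inner dimensions: h_i = 1.30 − 2×0.14 = 1.020 in, b_i = 1.06 − 2×0.14 = 0.7800 in
Weak-axis I_min = (h_o·b_o³ − h_i·b_i³)/12 with b_o = 1.06, b_i = 0.7800 in (shorter outer/inner sides).
I_min = (1.30×1.06³ − 1.020×0.7800³)/12 = 8.869×10^-2 in⁴
Effective length L_e = K·L = 0.5 × 141 = 70.50 in
P_cr = π²EI / L_e² = π² × 17000×10³ × 8.869×10^-2 / 70.50² = 2.994×10^3 lb
Factor of safety n = P_cr / P = 2.9939 / 1.83 = 1.64

n ≈ 1.64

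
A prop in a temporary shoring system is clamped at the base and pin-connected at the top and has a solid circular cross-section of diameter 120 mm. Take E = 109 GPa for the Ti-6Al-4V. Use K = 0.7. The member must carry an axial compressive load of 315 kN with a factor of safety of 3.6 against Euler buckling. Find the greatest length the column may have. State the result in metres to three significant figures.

I = πd⁴/64 = π×120⁴/64 = 1.018×10^7 mm⁴
I = 1.018×10^-5 m⁴
Required critical load P_cr = n·P = 3.6 × 315 = 1134 kN = 1.134×10^6 N
From P_cr = π²EI/(K·L)²:  L = (1/K)·√(π²EI/P_cr) = (1/0.7)·√(π²×1.09×10^11×1.018×10^-5/1.134×10^6)
L = 4.44 m

L_max ≈ 4.44 m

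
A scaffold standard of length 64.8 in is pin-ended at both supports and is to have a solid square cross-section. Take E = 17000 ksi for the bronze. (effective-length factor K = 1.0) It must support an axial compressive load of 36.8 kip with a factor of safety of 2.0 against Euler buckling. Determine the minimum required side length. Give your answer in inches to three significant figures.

a ≈ 2.17 in

Required P_cr = n·P = 2.0 × 36.8 = 73.60 kip
L_e = K·L = 1 × 64.8 = 64.80 in
Required I = P_cr·L_e²/(π²E) = 7.360×10^4 × 64.80² / (π² × 1.70×10^7) = 1.842 in⁴
Solid square: I = a⁴/12  ⇒  a = (12I)^(1/4) = (12×1.842)^(1/4) = 2.17 in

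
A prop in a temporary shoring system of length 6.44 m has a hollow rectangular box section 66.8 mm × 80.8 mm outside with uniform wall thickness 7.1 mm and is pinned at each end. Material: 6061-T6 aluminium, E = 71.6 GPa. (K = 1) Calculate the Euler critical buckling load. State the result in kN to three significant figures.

Inner dimensions: h_i = 80.8 − 2×7.1 = 66.60 mm, b_i = 66.8 − 2×7.1 = 52.60 mm
Weak-axis I_min = (h_o·b_o³ − h_i·b_i³)/12 with b_o = 66.8, b_i = 52.60 mm (shorter outer/inner sides).
I_min = (80.8×66.8³ − 66.60×52.60³)/12 = 1.199×10^6 mm⁴
I = 1.199×10^6 mm⁴ = 1.199×10^-6 m⁴
Effective length L_e = K·L = 1 × 6.44 = 6.440 m
P_cr = π²EI / L_e² = π² × 71.6×10⁹ × 1.199×10^-6 / 6.440² = 2.044×10^4 N

P_cr ≈ 20.4 kN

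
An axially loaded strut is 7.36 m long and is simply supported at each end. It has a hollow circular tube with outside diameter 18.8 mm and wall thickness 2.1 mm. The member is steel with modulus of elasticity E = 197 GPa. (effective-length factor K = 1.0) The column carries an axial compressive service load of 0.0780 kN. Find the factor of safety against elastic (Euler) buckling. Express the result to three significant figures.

Inner diameter d_i = 18.8 − 2×2.1 = 14.60 mm
I = π(d_o⁴ − d_i⁴)/64 = π(18.8⁴ − 14.60⁴)/64 = 3.902×10^3 mm⁴
I = 3.902×10^3 mm⁴ = 3.902×10^-9 m⁴
Effective length L_e = K·L = 1 × 7.36 = 7.360 m
P_cr = π²EI / L_e² = π² × 197×10⁹ × 3.902×10^-9 / 7.360² = 140.0 N
Factor of safety n = P_cr / P = 0.14004 / 0.0780 = 1.80

n ≈ 1.80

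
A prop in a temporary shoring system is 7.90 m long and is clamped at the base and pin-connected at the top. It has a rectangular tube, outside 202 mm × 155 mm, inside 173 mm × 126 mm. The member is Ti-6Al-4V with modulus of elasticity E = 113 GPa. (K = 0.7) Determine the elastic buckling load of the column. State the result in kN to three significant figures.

P_cr ≈ 1230 kN

Weak-axis I_min = (h_o·b_o³ − h_i·b_i³)/12 with b_o = 155, b_i = 126.0 mm (shorter outer/inner sides).
I_min = (202×155³ − 173.0×126.0³)/12 = 3.385×10^7 mm⁴
I = 3.385×10^7 mm⁴ = 3.385×10^-5 m⁴
Effective length L_e = K·L = 0.7 × 7.90 = 5.530 m
P_cr = π²EI / L_e² = π² × 113×10⁹ × 3.385×10^-5 / 5.530² = 1.234×10^6 N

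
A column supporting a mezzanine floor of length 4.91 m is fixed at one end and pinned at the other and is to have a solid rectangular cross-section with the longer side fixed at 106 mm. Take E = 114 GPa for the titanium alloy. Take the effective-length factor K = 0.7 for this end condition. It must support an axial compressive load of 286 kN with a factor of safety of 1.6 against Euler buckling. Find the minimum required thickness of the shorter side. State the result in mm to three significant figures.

b ≈ 81.6 mm

Required P_cr = n·P = 1.6 × 286 = 457.6 kN
L_e = K·L = 0.7 × 4.91 = 3.437 m
Required I = P_cr·L_e²/(π²E) = 4.576×10^5 × 3.437² / (π² × 1.14×10^11) = 4.804×10^-6 m⁴
I_req = 4.804×10^6 mm⁴
Rectangle, weak axis: I_min = h·b³/12 with h = 106 mm fixed  ⇒  b = (12I/h)^(1/3) = 81.6 mm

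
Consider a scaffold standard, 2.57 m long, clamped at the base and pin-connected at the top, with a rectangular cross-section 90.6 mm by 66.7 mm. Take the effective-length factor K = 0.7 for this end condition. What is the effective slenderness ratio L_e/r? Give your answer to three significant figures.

Buckling occurs about the weak axis: I_min = h·b³/12 with b = 66.7 mm (the shorter side).
I_min = 90.6×66.7³/12 = 2.240×10^6 mm⁴
A = 6.043×10^3 mm²;  r_min = √(I/A) = √(2.240×10^6/6.043×10^3) = 19.25 mm
L_e = K·L = 0.7 × 2.57 m = 1.799 m = 1799.0 mm
λ = L_e / r_min = 1799.0 / 19.25 = 93.4

λ ≈ 93.4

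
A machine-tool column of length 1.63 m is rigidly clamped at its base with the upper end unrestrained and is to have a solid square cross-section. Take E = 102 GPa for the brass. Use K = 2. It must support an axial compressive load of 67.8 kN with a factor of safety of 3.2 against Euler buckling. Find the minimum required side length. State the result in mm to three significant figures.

Required P_cr = n·P = 3.2 × 67.8 = 217.0 kN
L_e = K·L = 2 × 1.63 = 3.260 m
Required I = P_cr·L_e²/(π²E) = 2.170×10^5 × 3.260² / (π² × 1.02×10^11) = 2.290×10^-6 m⁴
I_req = 2.290×10^6 mm⁴
Solid square: I = a⁴/12  ⇒  a = (12I)^(1/4) = (12×2.290×10^6)^(1/4) = 72.4 mm

a ≈ 72.4 mm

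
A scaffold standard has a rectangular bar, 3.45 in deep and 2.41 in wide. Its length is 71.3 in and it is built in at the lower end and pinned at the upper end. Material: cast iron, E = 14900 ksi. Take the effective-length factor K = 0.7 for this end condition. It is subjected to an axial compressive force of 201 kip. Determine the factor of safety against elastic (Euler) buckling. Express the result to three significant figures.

n ≈ 1.18

Buckling occurs about the weak axis: I_min = h·b³/12 with b = 2.41 in (the shorter side).
I_min = 3.45×2.41³/12 = 4.024 in⁴
Effective length L_e = K·L = 0.7 × 71.3 = 49.91 in
P_cr = π²EI / L_e² = π² × 14900×10³ × 4.024 / 49.91² = 2.376×10^5 lb
Factor of safety n = P_cr / P = 237.57 / 201 = 1.18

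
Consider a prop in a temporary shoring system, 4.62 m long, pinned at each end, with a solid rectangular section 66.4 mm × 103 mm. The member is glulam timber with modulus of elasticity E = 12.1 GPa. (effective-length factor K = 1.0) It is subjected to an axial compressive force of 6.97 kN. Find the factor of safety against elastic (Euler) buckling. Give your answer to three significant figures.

n ≈ 2.02

Buckling occurs about the weak axis: I_min = h·b³/12 with b = 66.4 mm (the shorter side).
I_min = 103×66.4³/12 = 2.513×10^6 mm⁴
I = 2.513×10^6 mm⁴ = 2.513×10^-6 m⁴
Effective length L_e = K·L = 1 × 4.62 = 4.620 m
P_cr = π²EI / L_e² = π² × 12.1×10⁹ × 2.513×10^-6 / 4.620² = 1.406×10^4 N
Factor of safety n = P_cr / P = 14.059 / 6.97 = 2.02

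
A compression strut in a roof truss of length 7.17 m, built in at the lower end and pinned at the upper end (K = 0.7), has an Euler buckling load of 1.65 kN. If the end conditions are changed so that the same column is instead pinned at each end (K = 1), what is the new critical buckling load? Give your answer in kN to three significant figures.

P_cr ≈ 0.808 kN

P_cr ∝ 1/K², so P_cr,new = P_cr,old × (K_old/K_new)² = 1.65 × (0.7/1)²
= 1.65 × 0.4900 = 0.808 kN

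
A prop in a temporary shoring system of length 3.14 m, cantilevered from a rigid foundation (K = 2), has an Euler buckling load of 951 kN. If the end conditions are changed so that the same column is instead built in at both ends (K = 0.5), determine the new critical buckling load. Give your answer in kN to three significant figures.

P_cr ≈ 15200 kN

P_cr ∝ 1/K², so P_cr,new = P_cr,old × (K_old/K_new)² = 951 × (2/0.5)²
= 951 × 16.00 = 15200 kN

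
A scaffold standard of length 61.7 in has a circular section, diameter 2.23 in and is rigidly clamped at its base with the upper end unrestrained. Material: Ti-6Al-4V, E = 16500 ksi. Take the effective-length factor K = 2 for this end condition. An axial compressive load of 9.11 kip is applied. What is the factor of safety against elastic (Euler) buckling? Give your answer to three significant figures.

n ≈ 1.43

I = πd⁴/64 = π×2.23⁴/64 = 1.214 in⁴
Effective length L_e = K·L = 2 × 61.7 = 123.4 in
P_cr = π²EI / L_e² = π² × 16500×10³ × 1.214 / 123.4² = 1.298×10^4 lb
Factor of safety n = P_cr / P = 12.982 / 9.11 = 1.43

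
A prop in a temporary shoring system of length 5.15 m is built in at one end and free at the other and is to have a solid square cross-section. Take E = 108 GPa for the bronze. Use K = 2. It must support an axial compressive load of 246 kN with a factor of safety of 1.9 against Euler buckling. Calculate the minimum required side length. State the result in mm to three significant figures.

a ≈ 154 mm

Required P_cr = n·P = 1.9 × 246 = 467.4 kN
L_e = K·L = 2 × 5.15 = 10.30 m
Required I = P_cr·L_e²/(π²E) = 4.674×10^5 × 10.30² / (π² × 1.08×10^11) = 4.652×10^-5 m⁴
I_req = 4.652×10^7 mm⁴
Solid square: I = a⁴/12  ⇒  a = (12I)^(1/4) = (12×4.652×10^7)^(1/4) = 154 mm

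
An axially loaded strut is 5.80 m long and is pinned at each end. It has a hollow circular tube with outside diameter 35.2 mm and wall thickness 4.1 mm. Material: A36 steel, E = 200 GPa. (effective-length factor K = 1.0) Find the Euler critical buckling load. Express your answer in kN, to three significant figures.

Inner diameter d_i = 35.2 − 2×4.1 = 27.00 mm
I = π(d_o⁴ − d_i⁴)/64 = π(35.2⁴ − 27.00⁴)/64 = 4.927×10^4 mm⁴
I = 4.927×10^4 mm⁴ = 4.927×10^-8 m⁴
Effective length L_e = K·L = 1 × 5.80 = 5.800 m
P_cr = π²EI / L_e² = π² × 200×10⁹ × 4.927×10^-8 / 5.800² = 2.891×10^3 N

P_cr ≈ 2.89 kN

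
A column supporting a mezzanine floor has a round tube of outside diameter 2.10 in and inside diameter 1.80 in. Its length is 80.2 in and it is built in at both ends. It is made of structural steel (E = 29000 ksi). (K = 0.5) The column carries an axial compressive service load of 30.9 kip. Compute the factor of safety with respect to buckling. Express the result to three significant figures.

n ≈ 2.53

d_o = 2.10 in, d_i = 1.80 in
I = π(d_o⁴ − d_i⁴)/64 = π(2.10⁴ − 1.800⁴)/64 = 0.4394 in⁴
Effective length L_e = K·L = 0.5 × 80.2 = 40.10 in
P_cr = π²EI / L_e² = π² × 29000×10³ × 0.4394 / 40.10² = 7.820×10^4 lb
Factor of safety n = P_cr / P = 78.204 / 30.9 = 2.53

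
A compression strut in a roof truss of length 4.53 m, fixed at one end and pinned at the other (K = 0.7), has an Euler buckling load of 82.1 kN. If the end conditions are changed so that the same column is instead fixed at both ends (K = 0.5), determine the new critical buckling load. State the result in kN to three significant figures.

P_cr ≈ 161 kN

P_cr ∝ 1/K², so P_cr,new = P_cr,old × (K_old/K_new)² = 82.1 × (0.7/0.5)²
= 82.1 × 1.960 = 161 kN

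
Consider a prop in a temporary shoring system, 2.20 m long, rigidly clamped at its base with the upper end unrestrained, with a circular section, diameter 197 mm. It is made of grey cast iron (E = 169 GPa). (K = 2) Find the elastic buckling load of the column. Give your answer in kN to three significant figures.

I = πd⁴/64 = π×197⁴/64 = 7.393×10^7 mm⁴
I = 7.393×10^7 mm⁴ = 7.393×10^-5 m⁴
Effective length L_e = K·L = 2 × 2.20 = 4.400 m
P_cr = π²EI / L_e² = π² × 169×10⁹ × 7.393×10^-5 / 4.400² = 6.370×10^6 N

P_cr ≈ 6370 kN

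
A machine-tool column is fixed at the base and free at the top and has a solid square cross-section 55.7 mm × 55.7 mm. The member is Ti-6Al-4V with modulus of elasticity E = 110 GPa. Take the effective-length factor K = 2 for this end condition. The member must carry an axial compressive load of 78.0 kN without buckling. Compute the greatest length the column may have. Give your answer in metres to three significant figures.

I = a⁴/12 = 55.7⁴/12 = 8.021×10^5 mm⁴
I = 8.021×10^-7 m⁴
At the buckling limit P_cr = P = 7.800×10^4 N
From P_cr = π²EI/(K·L)²:  L = (1/K)·√(π²EI/P_cr) = (1/2)·√(π²×1.10×10^11×8.021×10^-7/7.800×10^4)
L = 1.67 m

L_max ≈ 1.67 m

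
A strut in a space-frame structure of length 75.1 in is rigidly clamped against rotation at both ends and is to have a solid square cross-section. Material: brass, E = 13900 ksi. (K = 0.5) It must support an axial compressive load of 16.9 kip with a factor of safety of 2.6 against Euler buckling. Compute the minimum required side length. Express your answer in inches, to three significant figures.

a ≈ 1.53 in

Required P_cr = n·P = 2.6 × 16.9 = 43.94 kip
L_e = K·L = 0.5 × 75.1 = 37.55 in
Required I = P_cr·L_e²/(π²E) = 4.394×10^4 × 37.55² / (π² × 1.39×10^7) = 0.4516 in⁴
Solid square: I = a⁴/12  ⇒  a = (12I)^(1/4) = (12×0.4516)^(1/4) = 1.53 in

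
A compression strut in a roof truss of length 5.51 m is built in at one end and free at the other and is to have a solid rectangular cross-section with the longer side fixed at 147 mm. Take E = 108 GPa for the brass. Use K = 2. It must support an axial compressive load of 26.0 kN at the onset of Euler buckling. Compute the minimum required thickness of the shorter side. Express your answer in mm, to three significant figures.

L_e = K·L = 2 × 5.51 = 11.02 m
Required I = P_cr·L_e²/(π²E) = 2.600×10^4 × 11.02² / (π² × 1.08×10^11) = 2.962×10^-6 m⁴
I_req = 2.962×10^6 mm⁴
Rectangle, weak axis: I_min = h·b³/12 with h = 147 mm fixed  ⇒  b = (12I/h)^(1/3) = 62.3 mm

b ≈ 62.3 mm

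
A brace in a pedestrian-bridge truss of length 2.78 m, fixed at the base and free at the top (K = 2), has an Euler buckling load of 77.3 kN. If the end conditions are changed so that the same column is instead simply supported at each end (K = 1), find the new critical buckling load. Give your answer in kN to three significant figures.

P_cr ≈ 309 kN

P_cr ∝ 1/K², so P_cr,new = P_cr,old × (K_old/K_new)² = 77.3 × (2/1)²
= 77.3 × 4.000 = 309 kN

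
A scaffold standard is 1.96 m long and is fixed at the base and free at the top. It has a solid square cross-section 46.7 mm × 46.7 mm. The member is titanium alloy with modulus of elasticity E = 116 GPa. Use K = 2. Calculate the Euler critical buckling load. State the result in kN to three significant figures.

I = a⁴/12 = 46.7⁴/12 = 3.964×10^5 mm⁴
I = 3.964×10^5 mm⁴ = 3.964×10^-7 m⁴
Effective length L_e = K·L = 2 × 1.96 = 3.920 m
P_cr = π²EI / L_e² = π² × 116×10⁹ × 3.964×10^-7 / 3.920² = 2.953×10^4 N

P_cr ≈ 29.5 kN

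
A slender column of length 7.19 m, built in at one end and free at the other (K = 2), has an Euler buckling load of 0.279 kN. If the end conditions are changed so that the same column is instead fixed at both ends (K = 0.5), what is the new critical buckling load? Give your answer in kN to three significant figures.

P_cr ≈ 4.46 kN

P_cr ∝ 1/K², so P_cr,new = P_cr,old × (K_old/K_new)² = 0.279 × (2/0.5)²
= 0.279 × 16.00 = 4.46 kN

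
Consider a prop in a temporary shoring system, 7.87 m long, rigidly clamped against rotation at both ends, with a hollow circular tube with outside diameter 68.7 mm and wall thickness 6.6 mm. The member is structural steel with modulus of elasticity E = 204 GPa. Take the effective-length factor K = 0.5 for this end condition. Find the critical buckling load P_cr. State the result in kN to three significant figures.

Inner diameter d_i = 68.7 − 2×6.6 = 55.50 mm
I = π(d_o⁴ − d_i⁴)/64 = π(68.7⁴ − 55.50⁴)/64 = 6.277×10^5 mm⁴
I = 6.277×10^5 mm⁴ = 6.277×10^-7 m⁴
Effective length L_e = K·L = 0.5 × 7.87 = 3.935 m
P_cr = π²EI / L_e² = π² × 204×10⁹ × 6.277×10^-7 / 3.935² = 8.162×10^4 N

P_cr ≈ 81.6 kN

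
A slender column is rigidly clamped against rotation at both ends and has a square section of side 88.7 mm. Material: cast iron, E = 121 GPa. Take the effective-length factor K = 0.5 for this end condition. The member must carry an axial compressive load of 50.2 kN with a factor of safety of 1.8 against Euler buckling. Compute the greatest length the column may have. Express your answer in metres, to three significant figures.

I = a⁴/12 = 88.7⁴/12 = 5.158×10^6 mm⁴
I = 5.158×10^-6 m⁴
Required critical load P_cr = n·P = 1.8 × 50.2 = 90.36 kN = 9.036×10^4 N
From P_cr = π²EI/(K·L)²:  L = (1/K)·√(π²EI/P_cr) = (1/0.5)·√(π²×1.21×10^11×5.158×10^-6/9.036×10^4)
L = 16.5 m

L_max ≈ 16.5 m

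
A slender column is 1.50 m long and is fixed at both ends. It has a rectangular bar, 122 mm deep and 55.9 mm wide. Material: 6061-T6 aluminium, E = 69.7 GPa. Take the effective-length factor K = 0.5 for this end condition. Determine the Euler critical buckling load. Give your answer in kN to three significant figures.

Buckling occurs about the weak axis: I_min = h·b³/12 with b = 55.9 mm (the shorter side).
I_min = 122×55.9³/12 = 1.776×10^6 mm⁴
I = 1.776×10^6 mm⁴ = 1.776×10^-6 m⁴
Effective length L_e = K·L = 0.5 × 1.50 = 0.7500 m
P_cr = π²EI / L_e² = π² × 69.7×10⁹ × 1.776×10^-6 / 0.7500² = 2.172×10^6 N

P_cr ≈ 2170 kN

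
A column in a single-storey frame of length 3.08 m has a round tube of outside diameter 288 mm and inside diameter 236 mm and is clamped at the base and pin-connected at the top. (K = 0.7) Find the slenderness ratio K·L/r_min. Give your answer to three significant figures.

d_o = 288 mm, d_i = 236 mm
I = π(d_o⁴ − d_i⁴)/64 = π(288⁴ − 236.0⁴)/64 = 1.854×10^8 mm⁴
A = 2.140×10^4 mm²;  r_min = √(I/A) = √(1.854×10^8/2.140×10^4) = 93.09 mm
L_e = K·L = 0.7 × 3.08 m = 2.156 m = 2156.0 mm
λ = L_e / r_min = 2156.0 / 93.09 = 23.2

λ ≈ 23.2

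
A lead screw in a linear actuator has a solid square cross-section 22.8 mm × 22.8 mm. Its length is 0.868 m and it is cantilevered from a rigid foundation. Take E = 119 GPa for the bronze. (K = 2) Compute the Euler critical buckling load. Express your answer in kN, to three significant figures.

I = a⁴/12 = 22.8⁴/12 = 2.252×10^4 mm⁴
I = 2.252×10^4 mm⁴ = 2.252×10^-8 m⁴
Effective length L_e = K·L = 2 × 0.868 = 1.736 m
P_cr = π²EI / L_e² = π² × 119×10⁹ × 2.252×10^-8 / 1.736² = 8.776×10^3 N

P_cr ≈ 8.78 kN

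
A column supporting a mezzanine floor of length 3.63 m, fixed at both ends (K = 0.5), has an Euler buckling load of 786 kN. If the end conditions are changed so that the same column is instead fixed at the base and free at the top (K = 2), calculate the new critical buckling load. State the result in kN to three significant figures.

P_cr ∝ 1/K², so P_cr,new = P_cr,old × (K_old/K_new)² = 786 × (0.5/2)²
= 786 × 0.06250 = 49.1 kN

P_cr ≈ 49.1 kN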